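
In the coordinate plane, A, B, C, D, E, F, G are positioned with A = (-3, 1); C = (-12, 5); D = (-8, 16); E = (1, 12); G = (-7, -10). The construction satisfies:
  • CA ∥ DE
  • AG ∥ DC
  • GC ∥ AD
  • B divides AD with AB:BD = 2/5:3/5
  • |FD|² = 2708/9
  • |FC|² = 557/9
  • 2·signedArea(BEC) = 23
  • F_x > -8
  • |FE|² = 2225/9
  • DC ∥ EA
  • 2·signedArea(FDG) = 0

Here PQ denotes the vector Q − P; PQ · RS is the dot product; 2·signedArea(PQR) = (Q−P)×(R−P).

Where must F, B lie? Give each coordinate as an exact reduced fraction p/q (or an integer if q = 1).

B = (-5, 7)
F = (-22/3, -4/3)

1. F_x = -22/3  [line 26·x + 1·y + 192 = 0 ∩ |FD|² = 2708/9]
2. F_y = -4/3  [line 26·x + 1·y + 192 = 0 ∩ |FD|² = 2708/9]
   → F = (-22/3, -4/3)
3. B_x = -5  [B divides AD with AB:BD = 2/5:3/5]
4. B_y = 7  [B divides AD with AB:BD = 2/5:3/5]
   → B = (-5, 7)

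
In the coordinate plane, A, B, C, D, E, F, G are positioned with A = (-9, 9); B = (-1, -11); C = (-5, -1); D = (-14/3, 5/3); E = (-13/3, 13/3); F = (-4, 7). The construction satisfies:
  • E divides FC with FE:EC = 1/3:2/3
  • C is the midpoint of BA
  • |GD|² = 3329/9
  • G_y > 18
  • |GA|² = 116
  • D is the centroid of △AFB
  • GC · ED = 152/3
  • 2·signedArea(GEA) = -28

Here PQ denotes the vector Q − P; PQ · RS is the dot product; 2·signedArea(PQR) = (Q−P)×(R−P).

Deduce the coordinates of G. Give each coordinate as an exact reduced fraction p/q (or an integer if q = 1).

1. G_x = -13  [2·signedArea(GEA) = -28 ∩ GC · ED = 152/3]
2. G_y = 19  [2·signedArea(GEA) = -28 ∩ GC · ED = 152/3]
   → G = (-13, 19)

G = (-13, 19)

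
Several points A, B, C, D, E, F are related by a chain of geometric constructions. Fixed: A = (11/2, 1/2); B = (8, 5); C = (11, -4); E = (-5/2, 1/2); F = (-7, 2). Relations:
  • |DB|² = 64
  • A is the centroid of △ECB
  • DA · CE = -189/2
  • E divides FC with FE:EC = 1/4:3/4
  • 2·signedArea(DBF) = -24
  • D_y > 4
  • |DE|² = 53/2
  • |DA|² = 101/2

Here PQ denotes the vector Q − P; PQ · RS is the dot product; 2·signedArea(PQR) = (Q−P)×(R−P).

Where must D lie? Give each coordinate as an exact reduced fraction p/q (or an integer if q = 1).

1. D_x = 0  [DA · CE = -189/2 ∩ 2·signedArea(DBF) = -24]
2. D_y = 5  [DA · CE = -189/2 ∩ 2·signedArea(DBF) = -24]
   → D = (0, 5)

D = (0, 5)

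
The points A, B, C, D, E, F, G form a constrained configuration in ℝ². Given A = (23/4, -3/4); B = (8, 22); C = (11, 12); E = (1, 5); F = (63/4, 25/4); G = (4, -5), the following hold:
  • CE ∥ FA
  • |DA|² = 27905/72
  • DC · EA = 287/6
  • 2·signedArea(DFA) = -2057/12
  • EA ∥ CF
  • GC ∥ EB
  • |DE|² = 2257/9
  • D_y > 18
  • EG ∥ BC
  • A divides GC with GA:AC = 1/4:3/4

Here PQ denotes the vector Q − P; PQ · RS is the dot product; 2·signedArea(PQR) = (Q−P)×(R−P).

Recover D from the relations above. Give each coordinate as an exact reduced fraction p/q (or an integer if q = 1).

1. D_x = 9  [2·signedArea(DFA) = -2057/12 ∩ DC · EA = 287/6]
2. D_y = 56/3  [2·signedArea(DFA) = -2057/12 ∩ DC · EA = 287/6]
   → D = (9, 56/3)

D = (9, 56/3)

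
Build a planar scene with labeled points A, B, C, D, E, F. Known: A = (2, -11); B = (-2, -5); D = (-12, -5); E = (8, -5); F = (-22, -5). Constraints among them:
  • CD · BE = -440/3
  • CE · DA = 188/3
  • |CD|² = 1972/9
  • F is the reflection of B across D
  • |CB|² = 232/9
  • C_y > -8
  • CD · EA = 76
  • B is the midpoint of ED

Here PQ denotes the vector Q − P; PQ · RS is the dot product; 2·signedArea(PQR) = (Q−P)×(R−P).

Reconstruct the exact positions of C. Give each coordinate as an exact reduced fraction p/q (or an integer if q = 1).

1. C_x = 8/3  [CD · BE = -440/3 ∩ CD · EA = 76]
2. C_y = -7  [CD · BE = -440/3 ∩ CD · EA = 76]
   → C = (8/3, -7)

C = (8/3, -7)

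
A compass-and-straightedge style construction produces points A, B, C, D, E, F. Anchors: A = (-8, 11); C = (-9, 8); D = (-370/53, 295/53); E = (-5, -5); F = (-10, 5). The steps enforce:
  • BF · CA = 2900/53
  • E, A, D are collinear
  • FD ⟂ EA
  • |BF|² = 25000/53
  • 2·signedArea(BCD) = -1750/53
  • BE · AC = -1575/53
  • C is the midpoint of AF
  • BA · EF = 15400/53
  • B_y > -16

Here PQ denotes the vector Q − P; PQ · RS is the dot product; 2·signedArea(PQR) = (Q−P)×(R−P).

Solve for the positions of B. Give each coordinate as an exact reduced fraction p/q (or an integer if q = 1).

B = (-160/53, -825/53)

1. B_x = -160/53  [2·signedArea(BCD) = -1750/53 ∩ BE · AC = -1575/53]
2. B_y = -825/53  [2·signedArea(BCD) = -1750/53 ∩ BE · AC = -1575/53]
   → B = (-160/53, -825/53)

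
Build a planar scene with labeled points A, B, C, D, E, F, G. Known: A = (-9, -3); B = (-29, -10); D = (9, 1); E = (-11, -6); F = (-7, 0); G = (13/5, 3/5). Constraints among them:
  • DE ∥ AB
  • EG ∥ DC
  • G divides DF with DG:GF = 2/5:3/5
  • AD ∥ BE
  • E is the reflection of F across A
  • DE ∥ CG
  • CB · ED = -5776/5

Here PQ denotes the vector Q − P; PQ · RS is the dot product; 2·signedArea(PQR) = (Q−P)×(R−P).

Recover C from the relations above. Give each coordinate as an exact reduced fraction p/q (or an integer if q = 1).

C = (113/5, 38/5)

1. C_x = 113/5  [DE ∥ CG ∩ EG ∥ DC]
2. C_y = 38/5  [DE ∥ CG ∩ EG ∥ DC]
   → C = (113/5, 38/5)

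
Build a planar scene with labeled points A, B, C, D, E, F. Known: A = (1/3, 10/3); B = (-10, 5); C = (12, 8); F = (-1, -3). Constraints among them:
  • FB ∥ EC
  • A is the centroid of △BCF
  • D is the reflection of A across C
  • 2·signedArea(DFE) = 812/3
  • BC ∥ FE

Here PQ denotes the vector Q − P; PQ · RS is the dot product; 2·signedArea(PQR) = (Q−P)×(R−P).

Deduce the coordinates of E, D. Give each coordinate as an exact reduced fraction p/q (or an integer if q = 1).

1. E_x = 21  [FB ∥ EC ∩ BC ∥ FE]
2. E_y = 0  [FB ∥ EC ∩ BC ∥ FE]
   → E = (21, 0)
3. D_x = 71/3  [D is the reflection of A across C]
4. D_y = 38/3  [D is the reflection of A across C]
   → D = (71/3, 38/3)

D = (71/3, 38/3)
E = (21, 0)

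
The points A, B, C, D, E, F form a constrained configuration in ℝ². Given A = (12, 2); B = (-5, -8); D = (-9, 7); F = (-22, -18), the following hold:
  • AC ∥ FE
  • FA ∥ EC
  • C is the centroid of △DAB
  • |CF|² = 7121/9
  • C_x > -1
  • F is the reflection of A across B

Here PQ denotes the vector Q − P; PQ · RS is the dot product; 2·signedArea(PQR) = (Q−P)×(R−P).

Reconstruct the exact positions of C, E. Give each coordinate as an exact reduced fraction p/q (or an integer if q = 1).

C = (-2/3, 1/3)
E = (-104/3, -59/3)

1. C_x = -2/3  [C is the centroid of △DAB]
2. C_y = 1/3  [C is the centroid of △DAB]
   → C = (-2/3, 1/3)
3. E_x = -104/3  [FA ∥ EC ∩ AC ∥ FE]
4. E_y = -59/3  [FA ∥ EC ∩ AC ∥ FE]
   → E = (-104/3, -59/3)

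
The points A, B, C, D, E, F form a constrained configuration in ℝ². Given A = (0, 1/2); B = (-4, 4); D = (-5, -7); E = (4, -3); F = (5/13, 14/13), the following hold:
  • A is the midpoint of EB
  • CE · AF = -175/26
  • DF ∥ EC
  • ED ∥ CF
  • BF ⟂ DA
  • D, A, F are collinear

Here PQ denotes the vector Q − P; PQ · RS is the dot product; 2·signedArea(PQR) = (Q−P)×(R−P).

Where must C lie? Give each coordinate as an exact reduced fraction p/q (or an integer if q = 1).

C = (122/13, 66/13)

1. C_x = 122/13  [ED ∥ CF ∩ DF ∥ EC]
2. C_y = 66/13  [ED ∥ CF ∩ DF ∥ EC]
   → C = (122/13, 66/13)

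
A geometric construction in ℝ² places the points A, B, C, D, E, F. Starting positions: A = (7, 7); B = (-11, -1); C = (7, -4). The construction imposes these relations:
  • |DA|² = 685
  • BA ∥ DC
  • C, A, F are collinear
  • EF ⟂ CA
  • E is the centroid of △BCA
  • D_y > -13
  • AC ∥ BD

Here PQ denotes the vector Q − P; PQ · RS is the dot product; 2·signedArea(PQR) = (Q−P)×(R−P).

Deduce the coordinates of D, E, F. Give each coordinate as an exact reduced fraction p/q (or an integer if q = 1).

1. D_x = -11  [BA ∥ DC ∩ AC ∥ BD]
2. D_y = -12  [BA ∥ DC ∩ AC ∥ BD]
   → D = (-11, -12)
3. E_x = 1  [E is the centroid of △BCA]
4. E_y = 2/3  [E is the centroid of △BCA]
   → E = (1, 2/3)
5. F_x = 7  [C, A, F are collinear ∩ EF ⟂ CA]
6. F_y = 2/3  [C, A, F are collinear ∩ EF ⟂ CA]
   → F = (7, 2/3)

D = (-11, -12)
E = (1, 2/3)
F = (7, 2/3)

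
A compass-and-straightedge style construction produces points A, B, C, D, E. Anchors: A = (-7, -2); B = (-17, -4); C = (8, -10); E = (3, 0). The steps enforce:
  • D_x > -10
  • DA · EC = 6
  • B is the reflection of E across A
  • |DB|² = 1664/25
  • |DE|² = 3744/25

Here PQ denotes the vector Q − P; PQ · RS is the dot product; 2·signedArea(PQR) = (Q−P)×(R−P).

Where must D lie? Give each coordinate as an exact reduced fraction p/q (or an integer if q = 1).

1. D_x = -9  [line -5·x + 10·y + -21 = 0 ∩ |DB|² = 1664/25]
2. D_y = -12/5  [line -5·x + 10·y + -21 = 0 ∩ |DB|² = 1664/25]
   → D = (-9, -12/5)

D = (-9, -12/5)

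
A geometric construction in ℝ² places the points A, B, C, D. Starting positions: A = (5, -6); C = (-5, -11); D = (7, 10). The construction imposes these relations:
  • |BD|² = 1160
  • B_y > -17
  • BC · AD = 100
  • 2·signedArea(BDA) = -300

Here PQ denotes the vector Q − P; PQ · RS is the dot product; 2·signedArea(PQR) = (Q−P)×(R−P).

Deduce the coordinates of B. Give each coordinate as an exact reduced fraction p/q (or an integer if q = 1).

B = (-15, -16)

1. B_x = -15  [2·signedArea(BDA) = -300 ∩ BC · AD = 100]
2. B_y = -16  [2·signedArea(BDA) = -300 ∩ BC · AD = 100]
   → B = (-15, -16)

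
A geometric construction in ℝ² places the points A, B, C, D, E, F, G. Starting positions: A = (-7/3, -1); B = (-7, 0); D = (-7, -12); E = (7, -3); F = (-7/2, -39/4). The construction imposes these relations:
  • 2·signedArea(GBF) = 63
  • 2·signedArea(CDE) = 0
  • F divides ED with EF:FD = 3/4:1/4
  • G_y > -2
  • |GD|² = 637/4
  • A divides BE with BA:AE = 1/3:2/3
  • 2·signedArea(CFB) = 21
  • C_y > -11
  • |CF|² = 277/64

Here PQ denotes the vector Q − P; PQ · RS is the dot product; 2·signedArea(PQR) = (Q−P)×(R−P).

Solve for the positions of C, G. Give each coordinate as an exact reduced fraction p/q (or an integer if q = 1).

C = (-21/4, -87/8)
G = (0, -3/2)

1. C_x = -21/4  [2·signedArea(CDE) = 0 ∩ 2·signedArea(CFB) = 21]
2. C_y = -87/8  [2·signedArea(CDE) = 0 ∩ 2·signedArea(CFB) = 21]
   → C = (-21/4, -87/8)
3. G_x = 0  [line 39/4·x + 7/2·y + 21/4 = 0 ∩ |GD|² = 637/4]
4. G_y = -3/2  [line 39/4·x + 7/2·y + 21/4 = 0 ∩ |GD|² = 637/4]
   → G = (0, -3/2)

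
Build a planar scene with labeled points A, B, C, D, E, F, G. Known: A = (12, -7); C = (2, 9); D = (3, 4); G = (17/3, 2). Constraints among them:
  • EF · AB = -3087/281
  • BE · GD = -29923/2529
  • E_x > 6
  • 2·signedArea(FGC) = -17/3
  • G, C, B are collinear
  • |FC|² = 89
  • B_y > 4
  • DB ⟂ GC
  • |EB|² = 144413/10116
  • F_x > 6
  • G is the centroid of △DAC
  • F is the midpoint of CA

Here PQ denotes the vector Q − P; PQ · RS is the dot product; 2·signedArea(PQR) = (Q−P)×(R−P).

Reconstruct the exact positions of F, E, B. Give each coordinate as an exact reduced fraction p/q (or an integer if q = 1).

1. F_x = 7  [F is the midpoint of CA]
2. F_y = 1  [F is the midpoint of CA]
   → F = (7, 1)
3. B_x = 1200/281  [G, C, B are collinear ∩ DB ⟂ GC]
4. B_y = 1311/281  [G, C, B are collinear ∩ DB ⟂ GC]
   → B = (1200/281, 1311/281)
5. E_x = 19/3  [EF · AB = -3087/281 ∩ BE · GD = -29923/2529]
6. E_y = 3/2  [EF · AB = -3087/281 ∩ BE · GD = -29923/2529]
   → E = (19/3, 3/2)

B = (1200/281, 1311/281)
E = (19/3, 3/2)
F = (7, 1)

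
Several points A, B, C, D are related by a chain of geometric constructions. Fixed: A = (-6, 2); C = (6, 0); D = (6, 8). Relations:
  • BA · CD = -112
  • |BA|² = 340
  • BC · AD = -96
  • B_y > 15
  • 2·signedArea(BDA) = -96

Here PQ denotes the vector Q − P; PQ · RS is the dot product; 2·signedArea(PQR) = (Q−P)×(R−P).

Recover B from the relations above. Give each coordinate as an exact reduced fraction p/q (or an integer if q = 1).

B = (6, 16)

1. B_x = 6  [BA · CD = -112 ∩ BC · AD = -96]
2. B_y = 16  [BA · CD = -112 ∩ BC · AD = -96]
   → B = (6, 16)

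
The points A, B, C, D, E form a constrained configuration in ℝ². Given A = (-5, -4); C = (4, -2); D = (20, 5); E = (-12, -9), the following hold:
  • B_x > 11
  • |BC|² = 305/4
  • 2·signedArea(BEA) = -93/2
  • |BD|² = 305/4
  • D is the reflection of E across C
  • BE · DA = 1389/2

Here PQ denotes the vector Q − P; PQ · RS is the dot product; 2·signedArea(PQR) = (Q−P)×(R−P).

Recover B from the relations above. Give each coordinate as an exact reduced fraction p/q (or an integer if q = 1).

1. B_x = 12  [2·signedArea(BEA) = -93/2 ∩ BE · DA = 1389/2]
2. B_y = 3/2  [2·signedArea(BEA) = -93/2 ∩ BE · DA = 1389/2]
   → B = (12, 3/2)

B = (12, 3/2)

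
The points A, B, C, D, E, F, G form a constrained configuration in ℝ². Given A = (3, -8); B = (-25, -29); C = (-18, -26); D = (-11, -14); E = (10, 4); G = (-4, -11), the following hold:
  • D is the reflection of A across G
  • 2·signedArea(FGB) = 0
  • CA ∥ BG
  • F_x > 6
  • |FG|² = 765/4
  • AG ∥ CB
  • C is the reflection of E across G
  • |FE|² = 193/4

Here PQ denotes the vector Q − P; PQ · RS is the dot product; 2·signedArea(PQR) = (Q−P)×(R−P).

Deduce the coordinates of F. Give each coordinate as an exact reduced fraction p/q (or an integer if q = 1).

F = (13/2, -2)

1. F_x = 13/2  [line 18·x + -21·y + -159 = 0 ∩ |FG|² = 765/4]
2. F_y = -2  [line 18·x + -21·y + -159 = 0 ∩ |FG|² = 765/4]
   → F = (13/2, -2)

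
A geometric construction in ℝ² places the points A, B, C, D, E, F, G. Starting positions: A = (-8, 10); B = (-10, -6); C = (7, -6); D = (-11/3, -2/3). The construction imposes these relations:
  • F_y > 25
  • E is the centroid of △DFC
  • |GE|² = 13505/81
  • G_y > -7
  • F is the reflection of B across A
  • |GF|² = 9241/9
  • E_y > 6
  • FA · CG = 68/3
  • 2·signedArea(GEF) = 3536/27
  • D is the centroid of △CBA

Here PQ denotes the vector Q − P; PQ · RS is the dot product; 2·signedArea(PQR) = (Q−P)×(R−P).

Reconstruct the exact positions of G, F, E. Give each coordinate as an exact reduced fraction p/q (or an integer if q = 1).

1. F_x = -6  [F is the reflection of B across A]
2. F_y = 26  [F is the reflection of B across A]
   → F = (-6, 26)
3. E_x = -8/9  [E is the centroid of △DFC]
4. E_y = 58/9  [E is the centroid of △DFC]
   → E = (-8/9, 58/9)
5. G_x = -13/3  [2·signedArea(GEF) = 3536/27 ∩ FA · CG = 68/3]
6. G_y = -6  [2·signedArea(GEF) = 3536/27 ∩ FA · CG = 68/3]
   → G = (-13/3, -6)

E = (-8/9, 58/9)
F = (-6, 26)
G = (-13/3, -6)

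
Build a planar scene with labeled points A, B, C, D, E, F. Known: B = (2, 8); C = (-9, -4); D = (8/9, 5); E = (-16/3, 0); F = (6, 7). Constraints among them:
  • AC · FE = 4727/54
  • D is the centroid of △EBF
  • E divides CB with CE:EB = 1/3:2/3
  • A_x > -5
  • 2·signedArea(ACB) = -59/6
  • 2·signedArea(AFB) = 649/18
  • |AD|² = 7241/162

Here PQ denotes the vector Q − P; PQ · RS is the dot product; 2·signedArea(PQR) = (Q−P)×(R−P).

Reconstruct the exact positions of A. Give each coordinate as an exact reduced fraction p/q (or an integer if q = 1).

1. A_x = -73/18  [2·signedArea(ACB) = -59/6 ∩ 2·signedArea(AFB) = 649/18]
2. A_y = 1/2  [2·signedArea(ACB) = -59/6 ∩ 2·signedArea(AFB) = 649/18]
   → A = (-73/18, 1/2)

A = (-73/18, 1/2)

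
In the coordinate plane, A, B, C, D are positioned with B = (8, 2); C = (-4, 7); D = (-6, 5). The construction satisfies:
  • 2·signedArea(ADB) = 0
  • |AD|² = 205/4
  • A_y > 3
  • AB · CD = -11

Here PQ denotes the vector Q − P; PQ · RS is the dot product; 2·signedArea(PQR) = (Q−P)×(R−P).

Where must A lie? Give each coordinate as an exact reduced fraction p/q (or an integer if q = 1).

1. A_x = 1  [2·signedArea(ADB) = 0 ∩ AB · CD = -11]
2. A_y = 7/2  [2·signedArea(ADB) = 0 ∩ AB · CD = -11]
   → A = (1, 7/2)

A = (1, 7/2)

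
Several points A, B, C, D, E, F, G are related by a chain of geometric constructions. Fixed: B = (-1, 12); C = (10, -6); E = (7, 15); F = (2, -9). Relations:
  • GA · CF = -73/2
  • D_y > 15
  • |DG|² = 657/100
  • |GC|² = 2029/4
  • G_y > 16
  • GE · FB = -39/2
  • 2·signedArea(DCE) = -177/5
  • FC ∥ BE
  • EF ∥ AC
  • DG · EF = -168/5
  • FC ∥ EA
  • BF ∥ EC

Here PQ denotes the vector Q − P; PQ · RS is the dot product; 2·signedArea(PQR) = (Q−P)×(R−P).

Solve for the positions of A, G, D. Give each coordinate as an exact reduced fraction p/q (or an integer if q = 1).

1. A_x = 15  [EF ∥ AC ∩ FC ∥ EA]
2. A_y = 18  [EF ∥ AC ∩ FC ∥ EA]
   → A = (15, 18)
3. G_x = 11  [GE · FB = -39/2 ∩ GA · CF = -73/2]
4. G_y = 33/2  [GE · FB = -39/2 ∩ GA · CF = -73/2]
   → G = (11, 33/2)
5. D_x = 43/5  [DG · EF = -168/5 ∩ 2·signedArea(DCE) = -177/5]
6. D_y = 78/5  [DG · EF = -168/5 ∩ 2·signedArea(DCE) = -177/5]
   → D = (43/5, 78/5)

A = (15, 18)
D = (43/5, 78/5)
G = (11, 33/2)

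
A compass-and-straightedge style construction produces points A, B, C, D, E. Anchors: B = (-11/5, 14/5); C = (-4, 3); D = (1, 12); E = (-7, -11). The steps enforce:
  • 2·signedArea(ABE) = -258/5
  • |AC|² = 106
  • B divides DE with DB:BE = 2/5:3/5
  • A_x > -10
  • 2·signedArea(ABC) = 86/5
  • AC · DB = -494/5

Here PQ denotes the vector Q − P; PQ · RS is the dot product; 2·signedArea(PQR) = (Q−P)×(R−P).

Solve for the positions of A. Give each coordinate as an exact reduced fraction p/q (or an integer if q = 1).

A = (-9, -6)

1. A_x = -9  [2·signedArea(ABC) = 86/5 ∩ AC · DB = -494/5]
2. A_y = -6  [2·signedArea(ABC) = 86/5 ∩ AC · DB = -494/5]
   → A = (-9, -6)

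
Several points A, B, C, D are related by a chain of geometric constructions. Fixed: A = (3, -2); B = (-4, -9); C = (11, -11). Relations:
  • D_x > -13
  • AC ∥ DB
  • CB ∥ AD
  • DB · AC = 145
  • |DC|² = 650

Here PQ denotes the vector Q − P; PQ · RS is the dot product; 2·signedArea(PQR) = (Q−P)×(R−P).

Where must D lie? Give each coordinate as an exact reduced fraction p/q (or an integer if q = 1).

1. D_x = -12  [AC ∥ DB ∩ CB ∥ AD]
2. D_y = 0  [AC ∥ DB ∩ CB ∥ AD]
   → D = (-12, 0)

D = (-12, 0)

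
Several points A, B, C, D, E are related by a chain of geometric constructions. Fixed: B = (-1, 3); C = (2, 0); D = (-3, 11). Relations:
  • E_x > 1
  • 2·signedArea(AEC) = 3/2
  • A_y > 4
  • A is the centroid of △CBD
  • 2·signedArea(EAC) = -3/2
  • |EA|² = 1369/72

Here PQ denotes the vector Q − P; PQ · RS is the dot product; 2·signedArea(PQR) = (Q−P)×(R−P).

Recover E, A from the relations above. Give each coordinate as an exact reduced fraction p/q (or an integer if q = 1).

A = (-2/3, 14/3)
E = (5/4, 3/4)

1. A_x = -2/3  [A is the centroid of △CBD]
2. A_y = 14/3  [A is the centroid of △CBD]
   → A = (-2/3, 14/3)
3. E_x = 5/4  [line 14/3·x + 8/3·y + -47/6 = 0 ∩ |EA|² = 1369/72]
4. E_y = 3/4  [line 14/3·x + 8/3·y + -47/6 = 0 ∩ |EA|² = 1369/72]
   → E = (5/4, 3/4)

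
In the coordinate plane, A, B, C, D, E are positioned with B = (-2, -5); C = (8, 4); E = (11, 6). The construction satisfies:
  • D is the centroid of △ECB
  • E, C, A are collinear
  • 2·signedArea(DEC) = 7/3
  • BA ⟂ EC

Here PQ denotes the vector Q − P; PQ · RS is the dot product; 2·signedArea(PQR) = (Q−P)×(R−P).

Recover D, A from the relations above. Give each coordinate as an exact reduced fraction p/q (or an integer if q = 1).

1. D_x = 17/3  [D is the centroid of △ECB]
2. D_y = 5/3  [D is the centroid of △ECB]
   → D = (17/3, 5/3)
3. A_x = -40/13  [E, C, A are collinear ∩ BA ⟂ EC]
4. A_y = -44/13  [E, C, A are collinear ∩ BA ⟂ EC]
   → A = (-40/13, -44/13)

A = (-40/13, -44/13)
D = (17/3, 5/3)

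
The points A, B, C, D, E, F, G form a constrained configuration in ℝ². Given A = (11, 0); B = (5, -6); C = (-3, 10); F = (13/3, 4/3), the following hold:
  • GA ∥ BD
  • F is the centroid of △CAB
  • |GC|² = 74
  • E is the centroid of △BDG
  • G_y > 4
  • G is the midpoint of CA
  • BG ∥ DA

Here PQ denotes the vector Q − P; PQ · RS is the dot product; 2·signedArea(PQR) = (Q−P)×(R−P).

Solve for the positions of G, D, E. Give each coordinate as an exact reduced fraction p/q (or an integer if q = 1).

D = (12, -11)
E = (7, -4)
G = (4, 5)

1. G_x = 4  [G is the midpoint of CA]
2. G_y = 5  [G is the midpoint of CA]
   → G = (4, 5)
3. D_x = 12  [BG ∥ DA ∩ GA ∥ BD]
4. D_y = -11  [BG ∥ DA ∩ GA ∥ BD]
   → D = (12, -11)
5. E_x = 7  [E is the centroid of △BDG]
6. E_y = -4  [E is the centroid of △BDG]
   → E = (7, -4)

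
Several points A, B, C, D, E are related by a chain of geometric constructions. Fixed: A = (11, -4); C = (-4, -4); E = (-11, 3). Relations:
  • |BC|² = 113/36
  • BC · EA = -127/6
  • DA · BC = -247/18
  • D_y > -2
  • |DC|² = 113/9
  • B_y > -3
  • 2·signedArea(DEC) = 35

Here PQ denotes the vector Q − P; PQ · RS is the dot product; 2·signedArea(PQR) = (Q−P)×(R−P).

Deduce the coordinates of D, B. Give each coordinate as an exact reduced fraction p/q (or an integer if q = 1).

1. B_x = -8/3  [line -22·x + 7·y + -233/6 = 0 ∩ |BC|² = 113/36]
2. B_y = -17/6  [line -22·x + 7·y + -233/6 = 0 ∩ |BC|² = 113/36]
   → B = (-8/3, -17/6)
3. D_x = -4/3  [DA · BC = -247/18 ∩ 2·signedArea(DEC) = 35]
4. D_y = -5/3  [DA · BC = -247/18 ∩ 2·signedArea(DEC) = 35]
   → D = (-4/3, -5/3)

B = (-8/3, -17/6)
D = (-4/3, -5/3)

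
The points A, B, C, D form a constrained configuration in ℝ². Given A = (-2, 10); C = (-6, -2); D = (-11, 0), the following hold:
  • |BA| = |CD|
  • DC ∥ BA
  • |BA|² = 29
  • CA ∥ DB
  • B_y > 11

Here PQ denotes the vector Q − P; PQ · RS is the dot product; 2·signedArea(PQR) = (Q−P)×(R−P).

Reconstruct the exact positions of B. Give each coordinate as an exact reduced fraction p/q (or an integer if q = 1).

1. B_x = -7  [DC ∥ BA ∩ CA ∥ DB]
2. B_y = 12  [DC ∥ BA ∩ CA ∥ DB]
   → B = (-7, 12)

B = (-7, 12)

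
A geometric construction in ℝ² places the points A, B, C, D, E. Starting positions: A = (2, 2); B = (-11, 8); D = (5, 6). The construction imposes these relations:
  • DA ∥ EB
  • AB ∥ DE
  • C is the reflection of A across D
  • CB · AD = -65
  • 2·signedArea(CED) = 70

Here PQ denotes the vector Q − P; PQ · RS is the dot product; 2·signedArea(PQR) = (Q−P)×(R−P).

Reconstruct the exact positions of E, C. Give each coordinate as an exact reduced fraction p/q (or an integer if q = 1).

C = (8, 10)
E = (-8, 12)

1. E_x = -8  [DA ∥ EB ∩ AB ∥ DE]
2. E_y = 12  [DA ∥ EB ∩ AB ∥ DE]
   → E = (-8, 12)
3. C_x = 8  [C is the reflection of A across D]
4. C_y = 10  [C is the reflection of A across D]
   → C = (8, 10)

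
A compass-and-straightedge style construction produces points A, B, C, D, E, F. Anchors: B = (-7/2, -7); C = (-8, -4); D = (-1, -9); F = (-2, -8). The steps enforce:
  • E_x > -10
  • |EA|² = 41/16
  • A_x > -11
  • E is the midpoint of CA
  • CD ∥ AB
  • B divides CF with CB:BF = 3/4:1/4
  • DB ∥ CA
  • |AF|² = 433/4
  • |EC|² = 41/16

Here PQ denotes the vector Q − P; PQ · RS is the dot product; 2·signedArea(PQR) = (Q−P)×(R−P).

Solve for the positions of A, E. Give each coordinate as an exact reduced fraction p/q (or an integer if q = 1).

A = (-21/2, -2)
E = (-37/4, -3)

1. A_x = -21/2  [CD ∥ AB ∩ DB ∥ CA]
2. A_y = -2  [CD ∥ AB ∩ DB ∥ CA]
   → A = (-21/2, -2)
3. E_x = -37/4  [E is the midpoint of CA]
4. E_y = -3  [E is the midpoint of CA]
   → E = (-37/4, -3)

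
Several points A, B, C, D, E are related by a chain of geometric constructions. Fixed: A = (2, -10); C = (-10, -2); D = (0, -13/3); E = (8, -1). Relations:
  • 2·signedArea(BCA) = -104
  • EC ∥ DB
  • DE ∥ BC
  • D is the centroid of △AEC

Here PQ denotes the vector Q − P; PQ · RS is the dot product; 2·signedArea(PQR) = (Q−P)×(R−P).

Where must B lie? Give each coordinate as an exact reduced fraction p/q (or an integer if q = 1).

B = (-18, -16/3)

1. B_x = -18  [DE ∥ BC ∩ EC ∥ DB]
2. B_y = -16/3  [DE ∥ BC ∩ EC ∥ DB]
   → B = (-18, -16/3)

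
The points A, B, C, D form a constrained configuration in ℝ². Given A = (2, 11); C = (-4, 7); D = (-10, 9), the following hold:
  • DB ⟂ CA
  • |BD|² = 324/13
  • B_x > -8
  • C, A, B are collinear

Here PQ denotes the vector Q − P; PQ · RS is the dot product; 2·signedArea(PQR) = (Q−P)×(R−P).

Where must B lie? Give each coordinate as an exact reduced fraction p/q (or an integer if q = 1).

1. B_x = -94/13  [C, A, B are collinear ∩ DB ⟂ CA]
2. B_y = 63/13  [C, A, B are collinear ∩ DB ⟂ CA]
   → B = (-94/13, 63/13)

B = (-94/13, 63/13)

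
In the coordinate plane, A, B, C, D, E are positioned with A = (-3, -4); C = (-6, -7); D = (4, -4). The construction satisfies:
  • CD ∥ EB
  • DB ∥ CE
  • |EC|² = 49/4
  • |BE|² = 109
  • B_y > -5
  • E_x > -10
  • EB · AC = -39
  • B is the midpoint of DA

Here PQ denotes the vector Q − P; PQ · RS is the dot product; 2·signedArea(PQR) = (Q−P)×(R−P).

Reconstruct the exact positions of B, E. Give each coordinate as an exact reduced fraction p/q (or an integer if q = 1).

B = (1/2, -4)
E = (-19/2, -7)

1. B_x = 1/2  [B is the midpoint of DA]
2. B_y = -4  [B is the midpoint of DA]
   → B = (1/2, -4)
3. E_x = -19/2  [CD ∥ EB ∩ DB ∥ CE]
4. E_y = -7  [CD ∥ EB ∩ DB ∥ CE]
   → E = (-19/2, -7)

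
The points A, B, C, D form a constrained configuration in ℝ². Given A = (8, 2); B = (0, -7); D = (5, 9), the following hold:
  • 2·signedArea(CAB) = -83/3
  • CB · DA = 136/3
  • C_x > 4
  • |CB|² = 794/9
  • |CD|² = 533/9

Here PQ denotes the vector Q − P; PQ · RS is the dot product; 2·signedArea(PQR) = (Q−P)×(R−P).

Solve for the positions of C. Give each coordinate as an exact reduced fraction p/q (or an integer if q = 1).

1. C_x = 13/3  [2·signedArea(CAB) = -83/3 ∩ CB · DA = 136/3]
2. C_y = 4/3  [2·signedArea(CAB) = -83/3 ∩ CB · DA = 136/3]
   → C = (13/3, 4/3)

C = (13/3, 4/3)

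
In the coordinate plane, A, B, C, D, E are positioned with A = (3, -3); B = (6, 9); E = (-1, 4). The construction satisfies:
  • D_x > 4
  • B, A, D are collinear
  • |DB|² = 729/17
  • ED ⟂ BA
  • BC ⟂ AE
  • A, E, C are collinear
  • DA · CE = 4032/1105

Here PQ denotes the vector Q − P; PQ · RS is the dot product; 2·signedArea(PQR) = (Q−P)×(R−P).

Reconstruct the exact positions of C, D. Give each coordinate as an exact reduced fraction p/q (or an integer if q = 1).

C = (-93/65, 309/65)
D = (75/17, 45/17)

1. C_x = -93/65  [A, E, C are collinear ∩ BC ⟂ AE]
2. C_y = 309/65  [A, E, C are collinear ∩ BC ⟂ AE]
   → C = (-93/65, 309/65)
3. D_x = 75/17  [B, A, D are collinear ∩ ED ⟂ BA]
4. D_y = 45/17  [B, A, D are collinear ∩ ED ⟂ BA]
   → D = (75/17, 45/17)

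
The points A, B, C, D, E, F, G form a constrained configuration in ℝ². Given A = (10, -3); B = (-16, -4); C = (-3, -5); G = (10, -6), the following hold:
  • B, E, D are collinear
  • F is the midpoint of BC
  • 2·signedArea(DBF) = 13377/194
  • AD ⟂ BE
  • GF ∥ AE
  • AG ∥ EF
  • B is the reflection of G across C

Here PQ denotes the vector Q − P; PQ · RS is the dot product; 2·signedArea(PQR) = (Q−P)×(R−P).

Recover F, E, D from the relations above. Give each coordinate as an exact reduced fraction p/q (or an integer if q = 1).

D = (1355/194, 939/194)
E = (-19/2, -3/2)
F = (-19/2, -9/2)

1. F_x = -19/2  [F is the midpoint of BC]
2. F_y = -9/2  [F is the midpoint of BC]
   → F = (-19/2, -9/2)
3. E_x = -19/2  [AG ∥ EF ∩ GF ∥ AE]
4. E_y = -3/2  [AG ∥ EF ∩ GF ∥ AE]
   → E = (-19/2, -3/2)
5. D_x = 1355/194  [B, E, D are collinear ∩ AD ⟂ BE]
6. D_y = 939/194  [B, E, D are collinear ∩ AD ⟂ BE]
   → D = (1355/194, 939/194)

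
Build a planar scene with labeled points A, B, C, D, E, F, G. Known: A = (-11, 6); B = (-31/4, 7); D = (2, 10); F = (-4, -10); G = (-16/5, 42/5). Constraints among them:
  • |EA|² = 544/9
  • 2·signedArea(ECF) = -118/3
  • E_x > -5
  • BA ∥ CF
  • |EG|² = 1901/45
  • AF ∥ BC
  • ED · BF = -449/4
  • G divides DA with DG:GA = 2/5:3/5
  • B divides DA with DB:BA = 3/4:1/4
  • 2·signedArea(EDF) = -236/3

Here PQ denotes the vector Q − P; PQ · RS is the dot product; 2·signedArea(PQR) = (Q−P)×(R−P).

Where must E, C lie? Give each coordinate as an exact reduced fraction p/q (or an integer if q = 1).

1. E_x = -13/3  [2·signedArea(EDF) = -236/3 ∩ ED · BF = -449/4]
2. E_y = 2  [2·signedArea(EDF) = -236/3 ∩ ED · BF = -449/4]
   → E = (-13/3, 2)
3. C_x = -3/4  [BA ∥ CF ∩ AF ∥ BC]
4. C_y = -9  [BA ∥ CF ∩ AF ∥ BC]
   → C = (-3/4, -9)

C = (-3/4, -9)
E = (-13/3, 2)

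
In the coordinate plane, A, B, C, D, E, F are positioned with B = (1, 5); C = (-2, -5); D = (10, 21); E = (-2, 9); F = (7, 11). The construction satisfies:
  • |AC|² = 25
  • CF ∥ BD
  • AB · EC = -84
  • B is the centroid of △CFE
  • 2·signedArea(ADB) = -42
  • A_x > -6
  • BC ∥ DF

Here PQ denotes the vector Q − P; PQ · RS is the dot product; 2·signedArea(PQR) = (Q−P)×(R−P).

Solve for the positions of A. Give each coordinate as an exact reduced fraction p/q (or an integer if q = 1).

A = (-5, -1)

1. A_x = -5  [AB · EC = -84 ∩ 2·signedArea(ADB) = -42]
2. A_y = -1  [AB · EC = -84 ∩ 2·signedArea(ADB) = -42]
   → A = (-5, -1)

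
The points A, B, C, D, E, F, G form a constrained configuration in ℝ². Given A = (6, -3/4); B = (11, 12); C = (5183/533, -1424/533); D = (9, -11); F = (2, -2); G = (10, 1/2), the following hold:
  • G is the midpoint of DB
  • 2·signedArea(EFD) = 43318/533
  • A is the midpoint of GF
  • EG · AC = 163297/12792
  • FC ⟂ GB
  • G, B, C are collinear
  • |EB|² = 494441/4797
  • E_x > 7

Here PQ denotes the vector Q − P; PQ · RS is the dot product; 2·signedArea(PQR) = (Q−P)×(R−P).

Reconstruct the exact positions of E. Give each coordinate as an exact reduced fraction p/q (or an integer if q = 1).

E = (12112/1599, 1302/533)

1. E_x = 12112/1599  [EG · AC = 163297/12792 ∩ 2·signedArea(EFD) = 43318/533]
2. E_y = 1302/533  [EG · AC = 163297/12792 ∩ 2·signedArea(EFD) = 43318/533]
   → E = (12112/1599, 1302/533)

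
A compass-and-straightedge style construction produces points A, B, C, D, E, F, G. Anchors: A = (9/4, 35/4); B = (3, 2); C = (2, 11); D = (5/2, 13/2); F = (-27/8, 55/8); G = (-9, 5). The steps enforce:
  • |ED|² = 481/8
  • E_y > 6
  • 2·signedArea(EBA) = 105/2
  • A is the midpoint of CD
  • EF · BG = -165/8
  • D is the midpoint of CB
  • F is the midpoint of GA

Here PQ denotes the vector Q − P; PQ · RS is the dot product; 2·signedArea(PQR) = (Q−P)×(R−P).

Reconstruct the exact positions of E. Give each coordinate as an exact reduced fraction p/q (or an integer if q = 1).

E = (-21/4, 25/4)

1. E_x = -21/4  [EF · BG = -165/8 ∩ 2·signedArea(EBA) = 105/2]
2. E_y = 25/4  [EF · BG = -165/8 ∩ 2·signedArea(EBA) = 105/2]
   → E = (-21/4, 25/4)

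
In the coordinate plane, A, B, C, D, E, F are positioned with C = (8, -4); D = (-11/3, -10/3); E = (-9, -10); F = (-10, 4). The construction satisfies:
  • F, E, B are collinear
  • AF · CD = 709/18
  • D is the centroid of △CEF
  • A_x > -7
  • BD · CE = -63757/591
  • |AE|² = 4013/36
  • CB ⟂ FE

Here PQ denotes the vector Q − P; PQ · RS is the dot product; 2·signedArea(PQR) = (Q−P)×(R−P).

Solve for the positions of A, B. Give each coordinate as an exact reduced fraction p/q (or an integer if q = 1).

A = (-41/6, 1/3)
B = (-1840/197, -1032/197)

1. A_x = -41/6  [line 35/3·x + -2/3·y + 1439/18 = 0 ∩ |AE|² = 4013/36]
2. A_y = 1/3  [line 35/3·x + -2/3·y + 1439/18 = 0 ∩ |AE|² = 4013/36]
   → A = (-41/6, 1/3)
3. B_x = -1840/197  [F, E, B are collinear ∩ CB ⟂ FE]
4. B_y = -1032/197  [F, E, B are collinear ∩ CB ⟂ FE]
   → B = (-1840/197, -1032/197)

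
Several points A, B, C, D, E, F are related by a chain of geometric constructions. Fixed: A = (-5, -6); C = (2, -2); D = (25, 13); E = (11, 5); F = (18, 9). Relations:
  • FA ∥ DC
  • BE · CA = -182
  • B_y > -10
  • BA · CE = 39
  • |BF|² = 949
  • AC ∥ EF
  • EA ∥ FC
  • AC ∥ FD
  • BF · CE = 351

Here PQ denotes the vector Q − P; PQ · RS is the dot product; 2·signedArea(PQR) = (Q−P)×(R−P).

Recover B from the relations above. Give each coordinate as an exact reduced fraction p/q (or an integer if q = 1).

B = (-7, -9)

1. B_x = -7  [BF · CE = 351 ∩ BE · CA = -182]
2. B_y = -9  [BF · CE = 351 ∩ BE · CA = -182]
   → B = (-7, -9)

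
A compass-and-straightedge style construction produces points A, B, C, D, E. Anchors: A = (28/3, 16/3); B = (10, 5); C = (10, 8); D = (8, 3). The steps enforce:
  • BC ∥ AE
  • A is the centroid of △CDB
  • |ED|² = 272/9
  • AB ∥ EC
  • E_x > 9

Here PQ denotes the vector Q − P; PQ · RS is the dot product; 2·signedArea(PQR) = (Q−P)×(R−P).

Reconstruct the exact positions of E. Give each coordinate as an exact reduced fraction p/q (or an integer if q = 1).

1. E_x = 28/3  [AB ∥ EC ∩ BC ∥ AE]
2. E_y = 25/3  [AB ∥ EC ∩ BC ∥ AE]
   → E = (28/3, 25/3)

E = (28/3, 25/3)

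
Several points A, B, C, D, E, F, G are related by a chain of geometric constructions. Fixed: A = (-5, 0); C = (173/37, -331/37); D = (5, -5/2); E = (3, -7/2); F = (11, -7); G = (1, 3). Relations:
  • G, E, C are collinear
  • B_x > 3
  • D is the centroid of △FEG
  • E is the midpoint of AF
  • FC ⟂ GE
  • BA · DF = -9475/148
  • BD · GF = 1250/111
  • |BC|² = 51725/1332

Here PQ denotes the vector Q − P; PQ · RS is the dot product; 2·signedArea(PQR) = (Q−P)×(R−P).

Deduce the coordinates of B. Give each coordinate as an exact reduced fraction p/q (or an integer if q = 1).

1. B_x = 395/111  [BD · GF = 1250/111 ∩ BA · DF = -9475/148]
2. B_y = -625/222  [BD · GF = 1250/111 ∩ BA · DF = -9475/148]
   → B = (395/111, -625/222)

B = (395/111, -625/222)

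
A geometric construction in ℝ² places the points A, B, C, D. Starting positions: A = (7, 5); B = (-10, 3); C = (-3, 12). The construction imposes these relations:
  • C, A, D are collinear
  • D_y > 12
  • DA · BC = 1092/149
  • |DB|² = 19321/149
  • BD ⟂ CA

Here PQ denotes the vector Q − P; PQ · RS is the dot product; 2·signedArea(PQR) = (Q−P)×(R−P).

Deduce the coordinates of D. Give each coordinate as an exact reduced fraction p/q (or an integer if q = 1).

1. D_x = -517/149  [C, A, D are collinear ∩ BD ⟂ CA]
2. D_y = 1837/149  [C, A, D are collinear ∩ BD ⟂ CA]
   → D = (-517/149, 1837/149)

D = (-517/149, 1837/149)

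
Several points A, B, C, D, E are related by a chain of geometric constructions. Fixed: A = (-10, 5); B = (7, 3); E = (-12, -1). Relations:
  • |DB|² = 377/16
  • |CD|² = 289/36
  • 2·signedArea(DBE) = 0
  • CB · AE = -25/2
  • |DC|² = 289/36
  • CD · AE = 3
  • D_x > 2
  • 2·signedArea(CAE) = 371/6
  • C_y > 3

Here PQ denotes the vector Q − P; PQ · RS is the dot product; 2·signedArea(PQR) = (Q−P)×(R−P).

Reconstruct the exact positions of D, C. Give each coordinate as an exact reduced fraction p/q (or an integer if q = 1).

1. C_x = -1/4  [CB · AE = -25/2 ∩ 2·signedArea(CAE) = 371/6]
2. C_y = 10/3  [CB · AE = -25/2 ∩ 2·signedArea(CAE) = 371/6]
   → C = (-1/4, 10/3)
3. D_x = 9/4  [2·signedArea(DBE) = 0 ∩ CD · AE = 3]
4. D_y = 2  [2·signedArea(DBE) = 0 ∩ CD · AE = 3]
   → D = (9/4, 2)

C = (-1/4, 10/3)
D = (9/4, 2)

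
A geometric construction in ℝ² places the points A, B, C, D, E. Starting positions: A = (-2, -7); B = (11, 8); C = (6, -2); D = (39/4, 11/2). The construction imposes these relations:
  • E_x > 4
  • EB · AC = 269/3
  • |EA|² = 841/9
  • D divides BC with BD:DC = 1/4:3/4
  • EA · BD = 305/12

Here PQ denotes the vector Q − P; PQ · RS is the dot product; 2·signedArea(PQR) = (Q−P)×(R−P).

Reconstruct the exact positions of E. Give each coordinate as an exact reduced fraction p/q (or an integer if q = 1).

1. E_x = 5  [EA · BD = 305/12 ∩ EB · AC = 269/3]
2. E_y = -1/3  [EA · BD = 305/12 ∩ EB · AC = 269/3]
   → E = (5, -1/3)

E = (5, -1/3)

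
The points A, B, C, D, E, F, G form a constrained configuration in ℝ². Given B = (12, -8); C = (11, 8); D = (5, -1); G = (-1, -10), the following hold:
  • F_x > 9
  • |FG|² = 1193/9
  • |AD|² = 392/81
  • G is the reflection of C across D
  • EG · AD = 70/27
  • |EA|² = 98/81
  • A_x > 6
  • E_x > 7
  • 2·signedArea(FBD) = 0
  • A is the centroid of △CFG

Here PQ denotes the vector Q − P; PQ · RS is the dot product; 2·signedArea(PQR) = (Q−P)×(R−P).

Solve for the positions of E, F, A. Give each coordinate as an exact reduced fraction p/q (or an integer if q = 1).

A = (59/9, -23/9)
E = (22/3, -10/3)
F = (29/3, -17/3)

1. F_x = 29/3  [line -7·x + -7·y + 28 = 0 ∩ |FG|² = 1193/9]
2. F_y = -17/3  [line -7·x + -7·y + 28 = 0 ∩ |FG|² = 1193/9]
   → F = (29/3, -17/3)
3. A_x = 59/9  [A is the centroid of △CFG]
4. A_y = -23/9  [A is the centroid of △CFG]
   → A = (59/9, -23/9)
5. E_x = 22/3  [line 14/9·x + -14/9·y + -448/27 = 0 ∩ |EA|² = 98/81]
6. E_y = -10/3  [line 14/9·x + -14/9·y + -448/27 = 0 ∩ |EA|² = 98/81]
   → E = (22/3, -10/3)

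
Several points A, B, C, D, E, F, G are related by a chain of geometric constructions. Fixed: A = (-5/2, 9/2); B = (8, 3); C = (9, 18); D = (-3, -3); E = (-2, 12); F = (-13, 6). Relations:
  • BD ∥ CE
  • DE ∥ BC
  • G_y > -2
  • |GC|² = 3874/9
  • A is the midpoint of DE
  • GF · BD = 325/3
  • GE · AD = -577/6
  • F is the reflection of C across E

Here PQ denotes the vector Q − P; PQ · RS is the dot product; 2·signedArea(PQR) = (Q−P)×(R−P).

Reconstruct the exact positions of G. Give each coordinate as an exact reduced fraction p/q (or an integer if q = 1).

G = (2/3, -1)

1. G_x = 2/3  [GE · AD = -577/6 ∩ GF · BD = 325/3]
2. G_y = -1  [GE · AD = -577/6 ∩ GF · BD = 325/3]
   → G = (2/3, -1)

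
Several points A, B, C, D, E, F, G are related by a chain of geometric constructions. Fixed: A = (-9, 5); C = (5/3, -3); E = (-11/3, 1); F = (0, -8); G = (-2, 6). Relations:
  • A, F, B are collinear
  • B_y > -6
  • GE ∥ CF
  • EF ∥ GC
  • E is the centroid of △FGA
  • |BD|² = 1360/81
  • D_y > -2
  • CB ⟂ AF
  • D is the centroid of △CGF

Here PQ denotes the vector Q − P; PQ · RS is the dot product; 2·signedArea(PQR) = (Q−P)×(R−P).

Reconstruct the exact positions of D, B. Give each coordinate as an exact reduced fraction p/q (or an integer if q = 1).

B = (-9/5, -27/5)
D = (-1/9, -5/3)

1. D_x = -1/9  [D is the centroid of △CGF]
2. D_y = -5/3  [D is the centroid of △CGF]
   → D = (-1/9, -5/3)
3. B_x = -9/5  [A, F, B are collinear ∩ CB ⟂ AF]
4. B_y = -27/5  [A, F, B are collinear ∩ CB ⟂ AF]
   → B = (-9/5, -27/5)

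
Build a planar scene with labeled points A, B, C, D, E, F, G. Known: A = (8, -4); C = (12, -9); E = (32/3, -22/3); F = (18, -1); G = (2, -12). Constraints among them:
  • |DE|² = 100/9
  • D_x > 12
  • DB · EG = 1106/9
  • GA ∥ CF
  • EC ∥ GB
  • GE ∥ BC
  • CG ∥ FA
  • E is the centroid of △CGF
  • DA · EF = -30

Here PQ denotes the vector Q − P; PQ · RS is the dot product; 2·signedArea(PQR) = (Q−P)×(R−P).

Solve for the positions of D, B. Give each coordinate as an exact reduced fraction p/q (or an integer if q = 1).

B = (10/3, -41/3)
D = (38/3, -14/3)

1. B_x = 10/3  [GE ∥ BC ∩ EC ∥ GB]
2. B_y = -41/3  [GE ∥ BC ∩ EC ∥ GB]
   → B = (10/3, -41/3)
3. D_x = 38/3  [DA · EF = -30 ∩ DB · EG = 1106/9]
4. D_y = -14/3  [DA · EF = -30 ∩ DB · EG = 1106/9]
   → D = (38/3, -14/3)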